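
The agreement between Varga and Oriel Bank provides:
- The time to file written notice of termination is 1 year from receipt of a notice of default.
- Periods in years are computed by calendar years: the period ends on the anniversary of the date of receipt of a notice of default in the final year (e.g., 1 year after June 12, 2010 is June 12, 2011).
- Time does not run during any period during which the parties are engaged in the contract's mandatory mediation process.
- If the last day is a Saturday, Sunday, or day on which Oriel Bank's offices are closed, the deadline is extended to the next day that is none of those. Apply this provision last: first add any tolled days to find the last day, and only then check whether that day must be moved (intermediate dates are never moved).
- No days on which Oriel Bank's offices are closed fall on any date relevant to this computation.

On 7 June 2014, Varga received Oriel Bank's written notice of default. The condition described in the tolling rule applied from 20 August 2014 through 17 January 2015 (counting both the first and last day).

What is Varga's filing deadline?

1 year after 7 June 2014 is June 7, 2015.
From August 20, 2014 through January 17, 2015 inclusive is 151 days; tolling adds 151 days: June 7, 2015 + 151 days = November 5, 2015.
November 5, 2015 is a Thursday and not a day on which Oriel Bank's offices are closed, so no extension applies.

November 5, 2015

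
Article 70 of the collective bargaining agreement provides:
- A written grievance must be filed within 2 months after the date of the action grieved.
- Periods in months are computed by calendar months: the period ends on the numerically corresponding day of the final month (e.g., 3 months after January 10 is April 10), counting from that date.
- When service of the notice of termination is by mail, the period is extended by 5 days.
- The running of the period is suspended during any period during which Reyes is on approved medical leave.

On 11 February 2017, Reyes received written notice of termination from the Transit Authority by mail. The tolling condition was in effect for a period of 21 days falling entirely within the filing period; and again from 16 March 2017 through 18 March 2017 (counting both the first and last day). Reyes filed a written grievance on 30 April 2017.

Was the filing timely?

Yes

2 months after 11 February 2017 is April 11, 2017.
Service was by mail, adding 5 days: April 11, 2017 + 5 days = April 16, 2017.
Tolling adds 21 days: April 16, 2017 + 21 days = May 7, 2017.
From March 16, 2017 through March 18, 2017 inclusive is 3 days; tolling adds 3 days: May 7, 2017 + 3 days = May 10, 2017.
The deadline is May 10, 2017; the filing on April 30, 2017 is on or before that date.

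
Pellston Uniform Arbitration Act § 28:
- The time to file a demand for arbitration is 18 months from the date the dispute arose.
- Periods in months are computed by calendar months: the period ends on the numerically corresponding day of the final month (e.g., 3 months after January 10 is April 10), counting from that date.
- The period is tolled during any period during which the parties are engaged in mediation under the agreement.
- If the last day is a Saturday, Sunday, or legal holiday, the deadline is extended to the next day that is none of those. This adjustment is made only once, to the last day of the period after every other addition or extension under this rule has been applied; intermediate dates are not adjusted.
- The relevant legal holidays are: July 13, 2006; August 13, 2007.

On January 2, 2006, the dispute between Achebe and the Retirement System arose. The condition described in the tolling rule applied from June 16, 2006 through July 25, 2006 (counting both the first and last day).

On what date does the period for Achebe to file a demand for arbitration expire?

August 14, 2007

18 months after January 2, 2006 is July 2, 2007.
From June 16, 2006 through July 25, 2006 inclusive is 40 days; tolling adds 40 days: July 2, 2007 + 40 days = August 11, 2007.
August 11, 2007 is Saturday; August 12, 2007 is Sunday; August 13, 2007 is a listed holiday. The next qualifying day is August 14, 2007.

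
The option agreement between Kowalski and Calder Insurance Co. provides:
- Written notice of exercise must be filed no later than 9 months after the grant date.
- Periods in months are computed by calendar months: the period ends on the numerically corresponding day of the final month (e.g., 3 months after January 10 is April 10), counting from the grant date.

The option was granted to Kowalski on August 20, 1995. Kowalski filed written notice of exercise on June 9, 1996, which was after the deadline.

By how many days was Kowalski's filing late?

20 days

9 months after August 20, 1995 is May 20, 1996.
The deadline is May 20, 1996; from May 20, 1996 to June 9, 1996 is 20 days.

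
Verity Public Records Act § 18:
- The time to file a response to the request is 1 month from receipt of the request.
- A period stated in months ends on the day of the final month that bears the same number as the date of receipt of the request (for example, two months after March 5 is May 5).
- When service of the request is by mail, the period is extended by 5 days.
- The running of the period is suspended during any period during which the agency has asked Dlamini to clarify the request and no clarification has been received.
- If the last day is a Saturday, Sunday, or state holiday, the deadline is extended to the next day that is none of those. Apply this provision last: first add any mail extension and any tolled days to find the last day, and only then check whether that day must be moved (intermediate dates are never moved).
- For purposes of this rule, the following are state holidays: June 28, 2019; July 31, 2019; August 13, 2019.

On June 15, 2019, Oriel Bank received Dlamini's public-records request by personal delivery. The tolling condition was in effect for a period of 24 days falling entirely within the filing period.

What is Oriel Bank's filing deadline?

1 month after June 15, 2019 is July 15, 2019.
Service was not by mail, so no mail extension applies.
Tolling adds 24 days: July 15, 2019 + 24 days = August 8, 2019.
August 8, 2019 is a Thursday and not a state holiday, so no extension applies.

August 8, 2019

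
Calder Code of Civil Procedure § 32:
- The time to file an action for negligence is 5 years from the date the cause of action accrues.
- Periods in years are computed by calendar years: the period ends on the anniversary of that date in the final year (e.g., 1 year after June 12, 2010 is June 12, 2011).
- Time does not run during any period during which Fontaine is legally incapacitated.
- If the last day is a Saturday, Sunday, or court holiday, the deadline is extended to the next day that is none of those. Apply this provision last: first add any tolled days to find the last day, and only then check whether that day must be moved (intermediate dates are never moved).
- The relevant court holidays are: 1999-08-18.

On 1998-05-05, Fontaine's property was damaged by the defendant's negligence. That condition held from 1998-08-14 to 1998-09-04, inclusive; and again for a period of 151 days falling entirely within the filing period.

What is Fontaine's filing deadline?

5 years after 1998-05-05 is May 5, 2003.
From August 14, 1998 through September 4, 1998 inclusive is 22 days; tolling adds 22 days: May 5, 2003 + 22 days = May 27, 2003.
Tolling adds 151 days: May 27, 2003 + 151 days = October 25, 2003.
October 25, 2003 is Saturday; October 26, 2003 is Sunday. The next qualifying day is October 27, 2003.

October 27, 2003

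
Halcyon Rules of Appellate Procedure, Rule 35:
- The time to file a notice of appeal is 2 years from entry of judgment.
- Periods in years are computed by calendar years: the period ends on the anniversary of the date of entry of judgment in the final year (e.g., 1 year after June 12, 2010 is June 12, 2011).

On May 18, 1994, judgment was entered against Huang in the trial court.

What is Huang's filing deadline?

2 years after May 18, 1994 is May 18, 1996.

May 18, 1996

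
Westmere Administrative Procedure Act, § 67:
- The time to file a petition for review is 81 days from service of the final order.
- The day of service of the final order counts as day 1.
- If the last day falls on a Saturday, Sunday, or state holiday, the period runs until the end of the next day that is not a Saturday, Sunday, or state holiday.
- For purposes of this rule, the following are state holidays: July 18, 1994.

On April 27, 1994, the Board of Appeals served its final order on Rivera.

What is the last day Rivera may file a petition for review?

Counting April 27, 1994 as day 1, day 81 is July 16, 1994.
July 16, 1994 is Saturday; July 17, 1994 is Sunday; July 18, 1994 is a listed holiday. The next qualifying day is July 19, 1994.

July 19, 1994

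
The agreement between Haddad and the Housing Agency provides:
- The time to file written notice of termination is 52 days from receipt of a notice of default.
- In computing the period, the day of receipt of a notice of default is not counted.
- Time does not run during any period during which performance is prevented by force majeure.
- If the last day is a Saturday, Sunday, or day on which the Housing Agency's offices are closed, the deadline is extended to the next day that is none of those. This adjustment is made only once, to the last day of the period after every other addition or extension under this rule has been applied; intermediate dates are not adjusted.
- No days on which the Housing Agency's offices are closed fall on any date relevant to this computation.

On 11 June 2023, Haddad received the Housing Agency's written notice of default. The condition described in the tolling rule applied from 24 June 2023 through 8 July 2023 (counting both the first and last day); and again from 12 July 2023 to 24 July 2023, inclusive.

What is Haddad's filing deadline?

August 30, 2023

52 days after 11 June 2023 is August 2, 2023.
From June 24, 2023 through July 8, 2023 inclusive is 15 days; tolling adds 15 days: August 2, 2023 + 15 days = August 17, 2023.
From July 12, 2023 through July 24, 2023 inclusive is 13 days; tolling adds 13 days: August 17, 2023 + 13 days = August 30, 2023.
August 30, 2023 is a Wednesday and not a day on which the Housing Agency's offices are closed, so no extension applies.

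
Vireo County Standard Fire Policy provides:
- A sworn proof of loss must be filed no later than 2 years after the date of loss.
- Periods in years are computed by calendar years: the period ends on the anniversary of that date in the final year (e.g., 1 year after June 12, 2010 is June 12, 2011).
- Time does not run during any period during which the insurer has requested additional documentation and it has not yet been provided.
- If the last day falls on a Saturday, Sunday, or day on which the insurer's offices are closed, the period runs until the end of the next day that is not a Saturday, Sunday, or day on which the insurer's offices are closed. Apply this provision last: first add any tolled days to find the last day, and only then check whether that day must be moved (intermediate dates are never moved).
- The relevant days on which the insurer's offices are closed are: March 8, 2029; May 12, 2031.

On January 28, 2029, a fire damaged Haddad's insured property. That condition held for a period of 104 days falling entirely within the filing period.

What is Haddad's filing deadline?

2 years after January 28, 2029 is January 28, 2031.
Tolling adds 104 days: January 28, 2031 + 104 days = May 12, 2031.
May 12, 2031 is a listed holiday. The next qualifying day is May 13, 2031.

May 13, 2031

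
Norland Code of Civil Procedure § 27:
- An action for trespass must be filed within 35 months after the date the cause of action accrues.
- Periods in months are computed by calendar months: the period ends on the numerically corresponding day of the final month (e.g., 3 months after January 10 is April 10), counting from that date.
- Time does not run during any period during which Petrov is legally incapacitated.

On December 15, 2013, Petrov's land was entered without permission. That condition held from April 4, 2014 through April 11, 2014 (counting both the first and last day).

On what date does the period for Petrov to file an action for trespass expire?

35 months after December 15, 2013 is November 15, 2016.
From April 4, 2014 through April 11, 2014 inclusive is 8 days; tolling adds 8 days: November 15, 2016 + 8 days = November 23, 2016.

November 23, 2016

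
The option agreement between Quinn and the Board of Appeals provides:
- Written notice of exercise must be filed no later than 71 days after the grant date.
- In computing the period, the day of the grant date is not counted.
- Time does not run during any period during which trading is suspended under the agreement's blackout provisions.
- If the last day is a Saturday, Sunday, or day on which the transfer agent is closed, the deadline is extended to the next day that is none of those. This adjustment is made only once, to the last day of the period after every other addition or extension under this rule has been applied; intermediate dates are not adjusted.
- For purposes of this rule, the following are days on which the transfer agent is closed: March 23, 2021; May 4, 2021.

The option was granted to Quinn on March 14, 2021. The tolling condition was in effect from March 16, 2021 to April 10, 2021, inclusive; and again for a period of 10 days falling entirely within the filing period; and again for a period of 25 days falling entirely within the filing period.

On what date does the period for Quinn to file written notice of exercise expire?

July 26, 2021

71 days after March 14, 2021 is May 24, 2021.
From March 16, 2021 through April 10, 2021 inclusive is 26 days; tolling adds 26 days: May 24, 2021 + 26 days = June 19, 2021.
Tolling adds 10 days: June 19, 2021 + 10 days = June 29, 2021.
Tolling adds 25 days: June 29, 2021 + 25 days = July 24, 2021.
July 24, 2021 is Saturday; July 25, 2021 is Sunday. The next qualifying day is July 26, 2021.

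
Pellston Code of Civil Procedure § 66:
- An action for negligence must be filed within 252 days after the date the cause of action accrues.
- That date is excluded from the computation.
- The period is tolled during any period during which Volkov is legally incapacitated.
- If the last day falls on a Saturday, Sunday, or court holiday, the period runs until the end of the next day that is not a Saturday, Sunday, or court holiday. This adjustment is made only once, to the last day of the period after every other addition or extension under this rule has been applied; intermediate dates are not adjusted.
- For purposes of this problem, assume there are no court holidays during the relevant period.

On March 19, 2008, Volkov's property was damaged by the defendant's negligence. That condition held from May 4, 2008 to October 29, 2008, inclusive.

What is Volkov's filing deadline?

252 days after March 19, 2008 is November 26, 2008.
From May 4, 2008 through October 29, 2008 inclusive is 179 days; tolling adds 179 days: November 26, 2008 + 179 days = May 24, 2009.
May 24, 2009 is Sunday. The next qualifying day is May 25, 2009.

May 25, 2009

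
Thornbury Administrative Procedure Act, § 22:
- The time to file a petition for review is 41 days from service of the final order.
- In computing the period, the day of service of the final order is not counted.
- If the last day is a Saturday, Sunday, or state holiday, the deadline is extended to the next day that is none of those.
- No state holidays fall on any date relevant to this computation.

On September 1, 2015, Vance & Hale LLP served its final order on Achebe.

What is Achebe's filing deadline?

41 days after September 1, 2015 is October 12, 2015.
October 12, 2015 is a Monday and not a state holiday, so no extension applies.

October 12, 2015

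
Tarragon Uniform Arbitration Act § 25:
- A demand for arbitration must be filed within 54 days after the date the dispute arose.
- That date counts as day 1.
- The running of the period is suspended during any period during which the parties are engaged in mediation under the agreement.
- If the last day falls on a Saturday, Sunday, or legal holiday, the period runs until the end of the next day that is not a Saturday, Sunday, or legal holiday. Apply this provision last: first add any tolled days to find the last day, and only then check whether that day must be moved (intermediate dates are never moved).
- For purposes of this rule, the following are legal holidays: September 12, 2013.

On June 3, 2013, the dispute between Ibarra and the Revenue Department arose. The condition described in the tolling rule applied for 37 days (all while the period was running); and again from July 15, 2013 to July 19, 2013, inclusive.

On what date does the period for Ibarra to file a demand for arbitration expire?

September 6, 2013

Counting June 3, 2013 as day 1, day 54 is July 26, 2013.
Tolling adds 37 days: July 26, 2013 + 37 days = September 1, 2013.
From July 15, 2013 through July 19, 2013 inclusive is 5 days; tolling adds 5 days: September 1, 2013 + 5 days = September 6, 2013.
September 6, 2013 is a Friday and not a legal holiday, so no extension applies.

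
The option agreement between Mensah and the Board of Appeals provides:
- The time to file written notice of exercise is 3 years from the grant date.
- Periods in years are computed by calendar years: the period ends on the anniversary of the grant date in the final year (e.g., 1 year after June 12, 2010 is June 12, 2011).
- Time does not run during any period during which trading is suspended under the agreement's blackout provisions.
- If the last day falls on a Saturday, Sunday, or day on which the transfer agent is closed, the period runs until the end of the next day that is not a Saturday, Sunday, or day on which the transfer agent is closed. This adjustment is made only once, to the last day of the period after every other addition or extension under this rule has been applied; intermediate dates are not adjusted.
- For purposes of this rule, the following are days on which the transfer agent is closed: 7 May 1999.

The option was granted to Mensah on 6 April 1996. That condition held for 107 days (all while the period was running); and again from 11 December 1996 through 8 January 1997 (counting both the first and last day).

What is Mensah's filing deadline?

3 years after 6 April 1996 is April 6, 1999.
Tolling adds 107 days: April 6, 1999 + 107 days = July 22, 1999.
From December 11, 1996 through January 8, 1997 inclusive is 29 days; tolling adds 29 days: July 22, 1999 + 29 days = August 20, 1999.
August 20, 1999 is a Friday and not a day on which the transfer agent is closed, so no extension applies.

August 20, 1999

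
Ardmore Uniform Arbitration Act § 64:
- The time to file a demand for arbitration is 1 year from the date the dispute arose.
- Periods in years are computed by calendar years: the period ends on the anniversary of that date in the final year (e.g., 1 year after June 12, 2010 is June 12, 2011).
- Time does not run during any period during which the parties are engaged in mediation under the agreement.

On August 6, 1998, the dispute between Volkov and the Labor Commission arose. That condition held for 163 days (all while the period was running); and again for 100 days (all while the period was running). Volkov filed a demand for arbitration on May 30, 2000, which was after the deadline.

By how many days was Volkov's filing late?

1 year after August 6, 1998 is August 6, 1999.
Tolling adds 163 days: August 6, 1999 + 163 days = January 16, 2000.
Tolling adds 100 days: January 16, 2000 + 100 days = April 25, 2000.
The deadline is April 25, 2000; from April 25, 2000 to May 30, 2000 is 35 days.

35 days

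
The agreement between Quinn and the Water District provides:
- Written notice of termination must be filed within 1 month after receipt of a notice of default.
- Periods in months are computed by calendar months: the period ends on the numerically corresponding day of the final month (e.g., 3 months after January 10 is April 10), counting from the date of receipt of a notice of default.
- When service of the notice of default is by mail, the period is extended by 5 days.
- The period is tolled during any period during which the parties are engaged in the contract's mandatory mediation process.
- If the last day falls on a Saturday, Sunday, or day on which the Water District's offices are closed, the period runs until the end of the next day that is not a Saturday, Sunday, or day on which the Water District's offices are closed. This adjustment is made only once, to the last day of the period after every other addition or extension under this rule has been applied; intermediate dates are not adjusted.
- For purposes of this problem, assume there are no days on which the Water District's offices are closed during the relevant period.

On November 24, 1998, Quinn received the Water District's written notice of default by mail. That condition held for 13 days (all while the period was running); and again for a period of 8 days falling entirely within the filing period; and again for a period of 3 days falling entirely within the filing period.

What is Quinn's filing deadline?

January 22, 1999

1 month after November 24, 1998 is December 24, 1998.
Service was by mail, adding 5 days: December 24, 1998 + 5 days = December 29, 1998.
Tolling adds 13 days: December 29, 1998 + 13 days = January 11, 1999.
Tolling adds 8 days: January 11, 1999 + 8 days = January 19, 1999.
Tolling adds 3 days: January 19, 1999 + 3 days = January 22, 1999.
January 22, 1999 is a Friday and not a day on which the Water District's offices are closed, so no extension applies.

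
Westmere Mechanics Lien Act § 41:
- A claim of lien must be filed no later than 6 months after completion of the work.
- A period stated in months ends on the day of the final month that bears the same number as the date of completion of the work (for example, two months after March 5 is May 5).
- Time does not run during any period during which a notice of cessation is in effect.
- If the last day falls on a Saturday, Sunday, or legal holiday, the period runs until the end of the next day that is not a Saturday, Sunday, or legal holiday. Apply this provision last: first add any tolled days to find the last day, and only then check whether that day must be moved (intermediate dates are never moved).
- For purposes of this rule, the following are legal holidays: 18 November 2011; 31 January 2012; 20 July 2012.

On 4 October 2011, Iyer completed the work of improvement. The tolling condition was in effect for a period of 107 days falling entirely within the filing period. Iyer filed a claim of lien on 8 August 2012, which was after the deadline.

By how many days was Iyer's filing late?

6 months after 4 October 2011 is April 4, 2012.
Tolling adds 107 days: April 4, 2012 + 107 days = July 20, 2012.
July 20, 2012 is a listed holiday; July 21, 2012 is Saturday; July 22, 2012 is Sunday. The next qualifying day is July 23, 2012.
The deadline is July 23, 2012; from July 23, 2012 to August 8, 2012 is 16 days.

16 days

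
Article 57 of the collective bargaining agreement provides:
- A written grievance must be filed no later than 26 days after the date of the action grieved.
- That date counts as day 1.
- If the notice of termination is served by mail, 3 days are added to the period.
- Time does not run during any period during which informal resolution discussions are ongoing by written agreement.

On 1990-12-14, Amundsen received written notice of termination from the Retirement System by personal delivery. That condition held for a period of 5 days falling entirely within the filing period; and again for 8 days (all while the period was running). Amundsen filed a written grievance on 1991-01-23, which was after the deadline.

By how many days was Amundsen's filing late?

2 days

Counting 1990-12-14 as day 1, day 26 is January 8, 1991.
Service was not by mail, so no mail extension applies.
Tolling adds 5 days: January 8, 1991 + 5 days = January 13, 1991.
Tolling adds 8 days: January 13, 1991 + 8 days = January 21, 1991.
The deadline is January 21, 1991; from January 21, 1991 to January 23, 1991 is 2 days.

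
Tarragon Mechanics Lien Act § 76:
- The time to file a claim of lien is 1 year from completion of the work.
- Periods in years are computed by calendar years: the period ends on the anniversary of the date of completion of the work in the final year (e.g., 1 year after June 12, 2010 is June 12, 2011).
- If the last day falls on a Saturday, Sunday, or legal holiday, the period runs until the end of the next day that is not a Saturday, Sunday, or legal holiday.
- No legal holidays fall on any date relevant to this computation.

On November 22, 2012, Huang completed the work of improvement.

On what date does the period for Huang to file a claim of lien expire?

1 year after November 22, 2012 is November 22, 2013.
November 22, 2013 is a Friday and not a legal holiday, so no extension applies.

November 22, 2013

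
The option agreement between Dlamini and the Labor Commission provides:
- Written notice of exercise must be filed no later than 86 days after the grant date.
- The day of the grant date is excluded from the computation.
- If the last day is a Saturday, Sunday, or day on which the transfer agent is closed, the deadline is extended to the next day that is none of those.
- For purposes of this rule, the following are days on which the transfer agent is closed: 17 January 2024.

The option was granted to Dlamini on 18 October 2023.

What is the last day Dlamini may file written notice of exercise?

January 12, 2024

86 days after 18 October 2023 is January 12, 2024.
January 12, 2024 is a Friday and not a day on which the transfer agent is closed, so no extension applies.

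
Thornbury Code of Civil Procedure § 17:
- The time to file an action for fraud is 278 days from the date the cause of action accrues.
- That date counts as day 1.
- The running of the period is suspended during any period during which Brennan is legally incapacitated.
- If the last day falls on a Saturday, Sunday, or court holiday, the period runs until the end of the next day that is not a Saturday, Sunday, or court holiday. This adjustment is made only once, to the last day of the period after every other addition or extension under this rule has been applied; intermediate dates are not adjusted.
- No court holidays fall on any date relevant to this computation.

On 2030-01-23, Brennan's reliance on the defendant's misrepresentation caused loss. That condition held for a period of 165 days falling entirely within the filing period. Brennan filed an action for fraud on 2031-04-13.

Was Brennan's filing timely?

Counting 2030-01-23 as day 1, day 278 is October 27, 2030.
Tolling adds 165 days: October 27, 2030 + 165 days = April 10, 2031.
April 10, 2031 is a Thursday and not a court holiday, so no extension applies.
The deadline is April 10, 2031; the filing on April 13, 2031 is after that date.

No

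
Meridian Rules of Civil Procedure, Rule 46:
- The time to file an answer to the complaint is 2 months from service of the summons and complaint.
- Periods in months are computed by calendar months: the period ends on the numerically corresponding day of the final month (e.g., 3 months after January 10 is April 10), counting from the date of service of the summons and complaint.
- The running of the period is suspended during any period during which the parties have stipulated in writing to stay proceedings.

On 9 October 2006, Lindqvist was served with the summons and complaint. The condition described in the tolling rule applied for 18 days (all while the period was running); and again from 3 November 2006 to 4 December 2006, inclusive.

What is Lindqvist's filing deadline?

2 months after 9 October 2006 is December 9, 2006.
Tolling adds 18 days: December 9, 2006 + 18 days = December 27, 2006.
From November 3, 2006 through December 4, 2006 inclusive is 32 days; tolling adds 32 days: December 27, 2006 + 32 days = January 28, 2007.

January 28, 2007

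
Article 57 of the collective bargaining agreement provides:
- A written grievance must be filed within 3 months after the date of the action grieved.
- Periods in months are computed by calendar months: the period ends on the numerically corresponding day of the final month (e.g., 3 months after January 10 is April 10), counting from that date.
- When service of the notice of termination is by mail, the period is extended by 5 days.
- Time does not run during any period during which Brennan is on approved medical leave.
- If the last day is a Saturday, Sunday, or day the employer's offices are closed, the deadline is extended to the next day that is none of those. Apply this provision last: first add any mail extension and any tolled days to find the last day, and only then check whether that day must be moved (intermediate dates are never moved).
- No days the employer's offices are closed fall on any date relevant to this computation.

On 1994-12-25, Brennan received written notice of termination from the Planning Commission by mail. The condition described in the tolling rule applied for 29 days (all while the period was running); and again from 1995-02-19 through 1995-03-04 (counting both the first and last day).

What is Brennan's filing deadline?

3 months after 1994-12-25 is March 25, 1995.
Service was by mail, adding 5 days: March 25, 1995 + 5 days = March 30, 1995.
Tolling adds 29 days: March 30, 1995 + 29 days = April 28, 1995.
From February 19, 1995 through March 4, 1995 inclusive is 14 days; tolling adds 14 days: April 28, 1995 + 14 days = May 12, 1995.
May 12, 1995 is a Friday and not a day the employer's offices are closed, so no extension applies.

May 12, 1995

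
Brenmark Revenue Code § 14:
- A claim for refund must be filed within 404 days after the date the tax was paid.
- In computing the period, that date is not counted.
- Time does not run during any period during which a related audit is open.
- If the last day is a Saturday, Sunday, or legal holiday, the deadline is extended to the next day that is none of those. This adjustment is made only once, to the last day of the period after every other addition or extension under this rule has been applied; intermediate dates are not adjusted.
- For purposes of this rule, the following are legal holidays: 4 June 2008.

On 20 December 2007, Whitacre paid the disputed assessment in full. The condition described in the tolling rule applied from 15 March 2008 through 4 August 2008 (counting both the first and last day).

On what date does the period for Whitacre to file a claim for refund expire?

June 19, 2009

404 days after 20 December 2007 is January 27, 2009.
From March 15, 2008 through August 4, 2008 inclusive is 143 days; tolling adds 143 days: January 27, 2009 + 143 days = June 19, 2009.
June 19, 2009 is a Friday and not a legal holiday, so no extension applies.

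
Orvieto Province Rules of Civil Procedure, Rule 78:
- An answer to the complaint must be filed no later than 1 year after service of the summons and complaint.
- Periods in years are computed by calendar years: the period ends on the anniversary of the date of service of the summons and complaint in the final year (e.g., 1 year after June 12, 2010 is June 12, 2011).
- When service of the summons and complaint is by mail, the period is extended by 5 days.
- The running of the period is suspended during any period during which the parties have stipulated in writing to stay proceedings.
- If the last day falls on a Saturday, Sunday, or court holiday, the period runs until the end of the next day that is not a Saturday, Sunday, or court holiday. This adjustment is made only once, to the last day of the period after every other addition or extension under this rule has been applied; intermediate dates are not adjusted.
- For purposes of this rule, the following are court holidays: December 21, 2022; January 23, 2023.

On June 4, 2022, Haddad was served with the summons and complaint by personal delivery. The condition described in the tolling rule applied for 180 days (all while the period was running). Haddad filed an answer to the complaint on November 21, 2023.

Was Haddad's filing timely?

1 year after June 4, 2022 is June 4, 2023.
Service was not by mail, so no mail extension applies.
Tolling adds 180 days: June 4, 2023 + 180 days = December 1, 2023.
December 1, 2023 is a Friday and not a court holiday, so no extension applies.
The deadline is December 1, 2023; the filing on November 21, 2023 is on or before that date.

Yes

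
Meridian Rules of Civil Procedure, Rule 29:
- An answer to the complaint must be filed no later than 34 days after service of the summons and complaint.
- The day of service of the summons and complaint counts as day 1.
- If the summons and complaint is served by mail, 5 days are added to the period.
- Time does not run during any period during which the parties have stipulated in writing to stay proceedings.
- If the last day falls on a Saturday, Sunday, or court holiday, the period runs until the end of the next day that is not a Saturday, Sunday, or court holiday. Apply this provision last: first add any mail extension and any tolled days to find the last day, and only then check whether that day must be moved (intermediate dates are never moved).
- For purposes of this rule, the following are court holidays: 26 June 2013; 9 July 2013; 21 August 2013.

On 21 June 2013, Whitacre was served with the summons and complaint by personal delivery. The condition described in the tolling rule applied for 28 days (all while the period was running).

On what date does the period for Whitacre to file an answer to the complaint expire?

Counting 21 June 2013 as day 1, day 34 is July 24, 2013.
Service was not by mail, so no mail extension applies.
Tolling adds 28 days: July 24, 2013 + 28 days = August 21, 2013.
August 21, 2013 is a listed holiday. The next qualifying day is August 22, 2013.

August 22, 2013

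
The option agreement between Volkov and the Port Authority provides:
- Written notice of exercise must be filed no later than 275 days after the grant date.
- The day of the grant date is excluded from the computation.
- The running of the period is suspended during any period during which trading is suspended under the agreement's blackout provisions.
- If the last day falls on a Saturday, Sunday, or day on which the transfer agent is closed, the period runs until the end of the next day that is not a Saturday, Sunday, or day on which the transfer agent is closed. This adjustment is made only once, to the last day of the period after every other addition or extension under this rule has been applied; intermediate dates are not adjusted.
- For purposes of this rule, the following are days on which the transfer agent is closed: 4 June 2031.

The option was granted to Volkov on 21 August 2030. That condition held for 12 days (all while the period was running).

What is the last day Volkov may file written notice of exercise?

275 days after 21 August 2030 is May 23, 2031.
Tolling adds 12 days: May 23, 2031 + 12 days = June 4, 2031.
June 4, 2031 is a listed holiday. The next qualifying day is June 5, 2031.

June 5, 2031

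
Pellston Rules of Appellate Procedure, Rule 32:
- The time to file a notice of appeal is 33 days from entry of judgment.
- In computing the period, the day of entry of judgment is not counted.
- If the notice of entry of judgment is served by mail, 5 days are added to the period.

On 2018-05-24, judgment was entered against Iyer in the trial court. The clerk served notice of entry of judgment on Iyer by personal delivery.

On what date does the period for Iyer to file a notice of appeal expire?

June 26, 2018

33 days after 2018-05-24 is June 26, 2018.
Service was not by mail, so no mail extension applies.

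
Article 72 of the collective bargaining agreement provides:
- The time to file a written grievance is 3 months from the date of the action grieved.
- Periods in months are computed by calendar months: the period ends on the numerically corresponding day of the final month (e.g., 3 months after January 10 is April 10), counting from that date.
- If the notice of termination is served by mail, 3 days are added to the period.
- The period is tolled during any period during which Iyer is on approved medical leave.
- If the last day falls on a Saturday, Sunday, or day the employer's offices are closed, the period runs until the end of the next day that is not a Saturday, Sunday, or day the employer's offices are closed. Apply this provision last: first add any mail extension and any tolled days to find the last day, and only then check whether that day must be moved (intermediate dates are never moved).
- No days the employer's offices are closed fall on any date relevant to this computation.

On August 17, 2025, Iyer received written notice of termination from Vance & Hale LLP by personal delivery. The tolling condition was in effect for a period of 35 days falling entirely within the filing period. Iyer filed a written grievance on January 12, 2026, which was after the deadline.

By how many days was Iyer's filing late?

3 months after August 17, 2025 is November 17, 2025.
Service was not by mail, so no mail extension applies.
Tolling adds 35 days: November 17, 2025 + 35 days = December 22, 2025.
December 22, 2025 is a Monday and not a day the employer's offices are closed, so no extension applies.
The deadline is December 22, 2025; from December 22, 2025 to January 12, 2026 is 21 days.

21 days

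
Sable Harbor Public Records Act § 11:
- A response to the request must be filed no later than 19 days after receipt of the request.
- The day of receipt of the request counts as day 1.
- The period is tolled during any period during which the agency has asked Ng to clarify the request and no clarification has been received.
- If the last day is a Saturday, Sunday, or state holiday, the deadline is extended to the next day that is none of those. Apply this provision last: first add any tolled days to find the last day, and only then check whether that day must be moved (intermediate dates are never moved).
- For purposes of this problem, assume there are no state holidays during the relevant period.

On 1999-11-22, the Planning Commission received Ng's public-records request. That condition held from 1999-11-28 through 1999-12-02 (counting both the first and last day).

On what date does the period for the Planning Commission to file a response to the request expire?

Counting 1999-11-22 as day 1, day 19 is December 10, 1999.
From November 28, 1999 through December 2, 1999 inclusive is 5 days; tolling adds 5 days: December 10, 1999 + 5 days = December 15, 1999.
December 15, 1999 is a Wednesday and not a state holiday, so no extension applies.

December 15, 1999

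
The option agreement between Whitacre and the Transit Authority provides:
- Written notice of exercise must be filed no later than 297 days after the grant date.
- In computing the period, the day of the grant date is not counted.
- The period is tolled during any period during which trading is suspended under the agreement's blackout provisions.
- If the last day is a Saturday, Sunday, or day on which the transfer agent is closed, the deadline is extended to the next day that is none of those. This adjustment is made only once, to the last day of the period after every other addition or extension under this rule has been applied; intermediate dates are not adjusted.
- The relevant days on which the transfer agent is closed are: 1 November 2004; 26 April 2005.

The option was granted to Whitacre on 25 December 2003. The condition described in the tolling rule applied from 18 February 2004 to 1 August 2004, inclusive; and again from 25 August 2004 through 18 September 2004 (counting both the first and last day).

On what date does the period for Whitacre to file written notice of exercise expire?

April 27, 2005

297 days after 25 December 2003 is October 17, 2004.
From February 18, 2004 through August 1, 2004 inclusive is 166 days; tolling adds 166 days: October 17, 2004 + 166 days = April 1, 2005.
From August 25, 2004 through September 18, 2004 inclusive is 25 days; tolling adds 25 days: April 1, 2005 + 25 days = April 26, 2005.
April 26, 2005 is a listed holiday. The next qualifying day is April 27, 2005.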